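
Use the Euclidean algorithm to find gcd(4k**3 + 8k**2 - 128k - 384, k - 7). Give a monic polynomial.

1

By polynomial division,
  4k**3 + 8k**2 - 128k - 384 = (4k**2 + 36k + 124)(k - 7) + (484)
  k - 7 = ((1/484)k - 7/484)(484) + (0)
The last nonzero remainder is the constant 484, so the polynomials are coprime and gcd = 1.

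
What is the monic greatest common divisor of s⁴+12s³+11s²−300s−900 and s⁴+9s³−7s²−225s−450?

s³+6s²−25s−150

By polynomial division,
  s⁴+12s³+11s²−300s−900 = (s⁴+9s³−7s²−225s−450) + (3s³+18s²−75s−450)
  s⁴+9s³−7s²−225s−450 = ((1/3)s+1)(3s³+18s²−75s−450) + (0)
Last nonzero remainder: 3s³+18s²−75s−450. Dividing through by 3 gives the monic gcd s³+6s²−25s−150.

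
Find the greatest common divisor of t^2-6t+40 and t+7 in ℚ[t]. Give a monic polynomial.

Repeated division with remainder:
  t^2-6t+40 = (t-13)(t+7) + (131)
  t+7 = ((1/131)t+7/131)(131) + (0)
The last nonzero remainder is the constant 131, so the polynomials are coprime and gcd = 1.

1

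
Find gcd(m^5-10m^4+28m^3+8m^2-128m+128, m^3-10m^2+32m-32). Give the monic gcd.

m^3-10m^2+32m-32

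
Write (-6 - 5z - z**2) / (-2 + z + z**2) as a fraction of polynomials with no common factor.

(-3 - z)/(-1 + z)

Euclidean algorithm in ℚ[z]:
  -z**2 - 5z - 6 = (-1)(z**2 + z - 2) + (-4z - 8)
  z**2 + z - 2 = (-(1/4)z + 1/4)(-4z - 8) + (0)
Last nonzero remainder: -4z - 8. Dividing through by -4 gives the monic gcd z + 2.
Cancel z + 2 from numerator and denominator to get the reduced form.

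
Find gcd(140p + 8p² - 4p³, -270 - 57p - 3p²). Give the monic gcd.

Euclidean algorithm in ℚ[p]:
  -4p³ + 8p² + 140p = ((4/3)p - 28)(-3p² - 57p - 270) + (-1096p - 7560)
  -3p² - 57p - 270 = ((3/1096)p + 2487/75076)(-1096p - 7560) + (-367200/18769)
  -1096p - 7560 = ((2571353/45900)p + 131383/340)(-367200/18769) + (0)
The last nonzero remainder is the constant -367200/18769, so the polynomials are coprime and gcd = 1.

1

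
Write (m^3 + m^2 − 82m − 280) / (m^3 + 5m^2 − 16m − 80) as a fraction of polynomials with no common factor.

(m^2 − 3m − 70)/(m^2 + m − 20)

By polynomial division,
  m^3 + m^2 − 82m − 280 = (m^3 + 5m^2 − 16m − 80) + (−4m^2 − 66m − 200)
  m^3 + 5m^2 − 16m − 80 = (−(1/4)m + 23/8)(−4m^2 − 66m − 200) + ((495/4)m + 495)
  −4m^2 − 66m − 200 = (−(16/495)m − 40/99)((495/4)m + 495) + (0)
Last nonzero remainder: (495/4)m + 495. Dividing through by 495/4 gives the monic gcd m + 4.
Cancel m + 4 from numerator and denominator to get the reduced form.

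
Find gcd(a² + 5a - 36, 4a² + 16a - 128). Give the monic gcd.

a - 4

Euclidean algorithm in ℚ[a]:
  a² + 5a - 36 = (1/4)(4a² + 16a - 128) + (a - 4)
  4a² + 16a - 128 = (4a + 32)(a - 4) + (0)
The last nonzero remainder a - 4 is already monic.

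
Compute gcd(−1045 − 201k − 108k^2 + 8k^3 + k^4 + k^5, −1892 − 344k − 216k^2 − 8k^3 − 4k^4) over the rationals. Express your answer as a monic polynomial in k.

11 + 2k + k^2

By polynomial division,
  k^5 + k^4 + 8k^3 − 108k^2 − 201k − 1045 = (−(1/4)k + 1/4)(−4k^4 − 8k^3 − 216k^2 − 344k − 1892) + (−44k^3 − 140k^2 − 588k − 572)
  −4k^4 − 8k^3 − 216k^2 − 344k − 1892 = ((1/11)k − 13/121)(−44k^3 − 140k^2 − 588k − 572) + (−(21488/121)k^2 − (42976/121)k − 21488/11)
  −44k^3 − 140k^2 − 588k − 572 = ((1331/5372)k + 1573/5372)(−(21488/121)k^2 − (42976/121)k − 21488/11) + (0)
Last nonzero remainder: −(21488/121)k^2 − (42976/121)k − 21488/11. Dividing through by −21488/121 gives the monic gcd k^2 + 2k + 11.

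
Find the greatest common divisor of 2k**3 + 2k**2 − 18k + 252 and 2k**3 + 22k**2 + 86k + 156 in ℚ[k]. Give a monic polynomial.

k + 6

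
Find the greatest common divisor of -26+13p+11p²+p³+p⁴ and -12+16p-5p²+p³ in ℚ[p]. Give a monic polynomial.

Euclidean algorithm in ℚ[p]:
  p⁴+p³+11p²+13p-26 = (p+6)(p³-5p²+16p-12) + (25p²-71p+46)
  p³-5p²+16p-12 = ((1/25)p-54/625)(25p²-71p+46) + ((5016/625)p-5016/625)
  25p²-71p+46 = ((15625/5016)p-14375/2508)((5016/625)p-5016/625) + (0)
Last nonzero remainder: (5016/625)p-5016/625. Dividing through by 5016/625 gives the monic gcd p-1.

-1+p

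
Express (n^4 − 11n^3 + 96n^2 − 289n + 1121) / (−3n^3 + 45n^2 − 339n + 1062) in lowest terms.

By polynomial division,
  n^4 − 11n^3 + 96n^2 − 289n + 1121 = (−(1/3)n − 4/3)(−3n^3 + 45n^2 − 339n + 1062) + (43n^2 − 387n + 2537)
  −3n^3 + 45n^2 − 339n + 1062 = (−(3/43)n + 18/43)(43n^2 − 387n + 2537) + (0)
Last nonzero remainder: 43n^2 − 387n + 2537. Dividing through by 43 gives the monic gcd n^2 − 9n + 59.
Cancel n^2 − 9n + 59 from numerator and denominator to get the reduced form.

(−n^2 + 2n − 19)/(3n − 18)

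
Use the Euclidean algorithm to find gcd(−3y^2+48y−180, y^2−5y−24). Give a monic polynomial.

Apply the Euclidean algorithm:
  −3y^2+48y−180 = (−3)(y^2−5y−24) + (33y−252)
  y^2−5y−24 = ((1/33)y+29/363)(33y−252) + (−468/121)
  33y−252 = (−(1331/156)y+847/13)(−468/121) + (0)
The last nonzero remainder is the constant −468/121, so the polynomials are coprime and gcd = 1.

1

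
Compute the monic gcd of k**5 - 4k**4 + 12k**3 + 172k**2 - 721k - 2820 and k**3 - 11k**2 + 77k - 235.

By polynomial division,
  k**5 - 4k**4 + 12k**3 + 172k**2 - 721k - 2820 = (k**2 + 7k + 12)(k**3 - 11k**2 + 77k - 235) + (0)
The last nonzero remainder k**3 - 11k**2 + 77k - 235 is already monic.

k**3 - 11k**2 + 77k - 235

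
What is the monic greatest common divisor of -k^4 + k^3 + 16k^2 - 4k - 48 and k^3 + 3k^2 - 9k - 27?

k + 3

By polynomial division,
  -k^4 + k^3 + 16k^2 - 4k - 48 = (-k + 4)(k^3 + 3k^2 - 9k - 27) + (-5k^2 + 5k + 60)
  k^3 + 3k^2 - 9k - 27 = (-(1/5)k - 4/5)(-5k^2 + 5k + 60) + (7k + 21)
  -5k^2 + 5k + 60 = (-(5/7)k + 20/7)(7k + 21) + (0)
Last nonzero remainder: 7k + 21. Dividing through by 7 gives the monic gcd k + 3.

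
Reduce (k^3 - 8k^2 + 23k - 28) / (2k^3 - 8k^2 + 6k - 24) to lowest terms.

(k^2 - 4k + 7)/(2k^2 + 6)

Repeated division with remainder:
  k^3 - 8k^2 + 23k - 28 = (1/2)(2k^3 - 8k^2 + 6k - 24) + (-4k^2 + 20k - 16)
  2k^3 - 8k^2 + 6k - 24 = (-(1/2)k - 1/2)(-4k^2 + 20k - 16) + (8k - 32)
  -4k^2 + 20k - 16 = (-(1/2)k + 1/2)(8k - 32) + (0)
Last nonzero remainder: 8k - 32. Dividing through by 8 gives the monic gcd k - 4.
Cancel k - 4 from numerator and denominator to get the reduced form.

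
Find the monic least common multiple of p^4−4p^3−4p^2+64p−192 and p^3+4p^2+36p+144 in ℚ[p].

Apply the Euclidean algorithm:
  p^4−4p^3−4p^2+64p−192 = (p−8)(p^3+4p^2+36p+144) + (−8p^2+208p+960)
  p^3+4p^2+36p+144 = (−(1/8)p−15/4)(−8p^2+208p+960) + (936p+3744)
  −8p^2+208p+960 = (−(1/117)p+10/39)(936p+3744) + (0)
Last nonzero remainder: 936p+3744. Dividing through by 936 gives the monic gcd p+4.
Then lcm(f, g) = f·g / gcd(f, g); expanding and making the result monic gives the answer.

p^6−4p^5+32p^4−80p^3−336p^2+2304p−6912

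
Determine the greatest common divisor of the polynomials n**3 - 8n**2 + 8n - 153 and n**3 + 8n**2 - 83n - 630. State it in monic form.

n - 9

Repeated division with remainder:
  n**3 - 8n**2 + 8n - 153 = (n**3 + 8n**2 - 83n - 630) + (-16n**2 + 91n + 477)
  n**3 + 8n**2 - 83n - 630 = (-(1/16)n - 219/256)(-16n**2 + 91n + 477) + ((6313/256)n - 56817/256)
  -16n**2 + 91n + 477 = (-(4096/6313)n - 13568/6313)((6313/256)n - 56817/256) + (0)
Last nonzero remainder: (6313/256)n - 56817/256. Dividing through by 6313/256 gives the monic gcd n - 9.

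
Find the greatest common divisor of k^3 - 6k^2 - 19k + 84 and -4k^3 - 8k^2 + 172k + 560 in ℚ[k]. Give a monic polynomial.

Euclidean algorithm in ℚ[k]:
  k^3 - 6k^2 - 19k + 84 = (-1/4)(-4k^3 - 8k^2 + 172k + 560) + (-8k^2 + 24k + 224)
  -4k^3 - 8k^2 + 172k + 560 = ((1/2)k + 5/2)(-8k^2 + 24k + 224) + (0)
Last nonzero remainder: -8k^2 + 24k + 224. Dividing through by -8 gives the monic gcd k^2 - 3k - 28.

k^2 - 3k - 28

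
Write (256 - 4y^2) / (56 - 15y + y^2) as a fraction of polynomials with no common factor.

(-32 - 4y)/(-7 + y)

Apply the Euclidean algorithm:
  -4y^2 + 256 = (-4)(y^2 - 15y + 56) + (-60y + 480)
  y^2 - 15y + 56 = (-(1/60)y + 7/60)(-60y + 480) + (0)
Last nonzero remainder: -60y + 480. Dividing through by -60 gives the monic gcd y - 8.
Cancel y - 8 from numerator and denominator to get the reduced form.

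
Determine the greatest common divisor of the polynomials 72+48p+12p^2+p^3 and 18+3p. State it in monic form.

6+p

Apply the Euclidean algorithm:
  p^3+12p^2+48p+72 = ((1/3)p^2+2p+4)(3p+18) + (0)
Last nonzero remainder: 3p+18. Dividing through by 3 gives the monic gcd p+6.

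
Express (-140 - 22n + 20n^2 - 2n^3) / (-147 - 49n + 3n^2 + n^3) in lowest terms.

(20 + 6n - 2n^2)/(21 + 10n + n^2)

Apply the Euclidean algorithm:
  -2n^3 + 20n^2 - 22n - 140 = (-2)(n^3 + 3n^2 - 49n - 147) + (26n^2 - 120n - 434)
  n^3 + 3n^2 - 49n - 147 = ((1/26)n + 99/338)(26n^2 - 120n - 434) + ((480/169)n - 3360/169)
  26n^2 - 120n - 434 = ((2197/240)n + 5239/240)((480/169)n - 3360/169) + (0)
Last nonzero remainder: (480/169)n - 3360/169. Dividing through by 480/169 gives the monic gcd n - 7.
Cancel n - 7 from numerator and denominator to get the reduced form.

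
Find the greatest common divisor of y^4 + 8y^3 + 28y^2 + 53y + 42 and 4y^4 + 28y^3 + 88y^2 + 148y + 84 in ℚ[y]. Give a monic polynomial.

y^3 + 6y^2 + 16y + 21

Repeated division with remainder:
  y^4 + 8y^3 + 28y^2 + 53y + 42 = (1/4)(4y^4 + 28y^3 + 88y^2 + 148y + 84) + (y^3 + 6y^2 + 16y + 21)
  4y^4 + 28y^3 + 88y^2 + 148y + 84 = (4y + 4)(y^3 + 6y^2 + 16y + 21) + (0)
The last nonzero remainder y^3 + 6y^2 + 16y + 21 is already monic.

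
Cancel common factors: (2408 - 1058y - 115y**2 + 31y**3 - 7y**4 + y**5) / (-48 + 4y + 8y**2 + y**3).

(-301 + 57y - 9y**2 + y**3)/(6 + y)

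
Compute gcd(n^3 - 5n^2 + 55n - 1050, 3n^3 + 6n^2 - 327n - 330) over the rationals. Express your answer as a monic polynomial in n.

n - 10

Apply the Euclidean algorithm:
  n^3 - 5n^2 + 55n - 1050 = (1/3)(3n^3 + 6n^2 - 327n - 330) + (-7n^2 + 164n - 940)
  3n^3 + 6n^2 - 327n - 330 = (-(3/7)n - 534/49)(-7n^2 + 164n - 940) + ((51813/49)n - 518130/49)
  -7n^2 + 164n - 940 = (-(343/51813)n + 4606/51813)((51813/49)n - 518130/49) + (0)
Last nonzero remainder: (51813/49)n - 518130/49. Dividing through by 51813/49 gives the monic gcd n - 10.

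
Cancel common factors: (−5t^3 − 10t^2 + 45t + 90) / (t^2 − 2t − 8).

(−5t^2 + 45)/(t − 4)

Euclidean algorithm in ℚ[t]:
  −5t^3 − 10t^2 + 45t + 90 = (−5t − 20)(t^2 − 2t − 8) + (−35t − 70)
  t^2 − 2t − 8 = (−(1/35)t + 4/35)(−35t − 70) + (0)
Last nonzero remainder: −35t − 70. Dividing through by −35 gives the monic gcd t + 2.
Cancel t + 2 from numerator and denominator to get the reduced form.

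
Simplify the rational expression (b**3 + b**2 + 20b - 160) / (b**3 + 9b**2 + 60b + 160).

By polynomial division,
  b**3 + b**2 + 20b - 160 = (b**3 + 9b**2 + 60b + 160) + (-8b**2 - 40b - 320)
  b**3 + 9b**2 + 60b + 160 = (-(1/8)b - 1/2)(-8b**2 - 40b - 320) + (0)
Last nonzero remainder: -8b**2 - 40b - 320. Dividing through by -8 gives the monic gcd b**2 + 5b + 40.
Cancel b**2 + 5b + 40 from numerator and denominator to get the reduced form.

(b - 4)/(b + 4)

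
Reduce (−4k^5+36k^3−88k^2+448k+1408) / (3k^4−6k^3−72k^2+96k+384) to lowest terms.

(−4k^2+8k−44)/(3k−12)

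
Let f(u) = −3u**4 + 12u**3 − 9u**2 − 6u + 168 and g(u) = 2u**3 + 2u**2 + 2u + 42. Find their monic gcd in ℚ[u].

u**2 − 2u + 7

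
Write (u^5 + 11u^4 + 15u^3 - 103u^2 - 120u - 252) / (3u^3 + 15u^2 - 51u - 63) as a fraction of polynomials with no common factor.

(u^3 + 7u^2 + 8u + 12)/(3u + 3)

By polynomial division,
  u^5 + 11u^4 + 15u^3 - 103u^2 - 120u - 252 = ((1/3)u^2 + 2u + 2/3)(3u^3 + 15u^2 - 51u - 63) + (10u^2 + 40u - 210)
  3u^3 + 15u^2 - 51u - 63 = ((3/10)u + 3/10)(10u^2 + 40u - 210) + (0)
Last nonzero remainder: 10u^2 + 40u - 210. Dividing through by 10 gives the monic gcd u^2 + 4u - 21.
Cancel u^2 + 4u - 21 from numerator and denominator to get the reduced form.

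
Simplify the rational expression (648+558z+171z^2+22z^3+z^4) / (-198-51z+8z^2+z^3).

(216+114z+19z^2+z^3)/(-66+5z+z^2)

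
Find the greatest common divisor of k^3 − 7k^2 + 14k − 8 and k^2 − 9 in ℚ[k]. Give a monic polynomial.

1

Euclidean algorithm in ℚ[k]:
  k^3 − 7k^2 + 14k − 8 = (k − 7)(k^2 − 9) + (23k − 71)
  k^2 − 9 = ((1/23)k + 71/529)(23k − 71) + (280/529)
  23k − 71 = ((12167/280)k − 37559/280)(280/529) + (0)
The last nonzero remainder is the constant 280/529, so the polynomials are coprime and gcd = 1.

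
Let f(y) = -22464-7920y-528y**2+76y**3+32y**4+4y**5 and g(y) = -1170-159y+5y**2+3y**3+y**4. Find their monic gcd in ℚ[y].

-234+15y-2y**2+y**3

By polynomial division,
  4y**5+32y**4+76y**3-528y**2-7920y-22464 = (4y+20)(y**4+3y**3+5y**2-159y-1170) + (-4y**3+8y**2-60y+936)
  y**4+3y**3+5y**2-159y-1170 = (-(1/4)y-5/4)(-4y**3+8y**2-60y+936) + (0)
Last nonzero remainder: -4y**3+8y**2-60y+936. Dividing through by -4 gives the monic gcd y**3-2y**2+15y-234.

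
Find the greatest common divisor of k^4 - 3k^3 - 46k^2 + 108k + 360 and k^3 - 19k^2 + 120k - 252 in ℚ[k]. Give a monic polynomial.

k - 6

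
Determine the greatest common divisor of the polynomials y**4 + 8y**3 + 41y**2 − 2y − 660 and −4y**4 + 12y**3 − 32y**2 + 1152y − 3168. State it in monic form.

y**3 + 3y**2 + 26y − 132

Apply the Euclidean algorithm:
  y**4 + 8y**3 + 41y**2 − 2y − 660 = (−1/4)(−4y**4 + 12y**3 − 32y**2 + 1152y − 3168) + (11y**3 + 33y**2 + 286y − 1452)
  −4y**4 + 12y**3 − 32y**2 + 1152y − 3168 = (−(4/11)y + 24/11)(11y**3 + 33y**2 + 286y − 1452) + (0)
Last nonzero remainder: 11y**3 + 33y**2 + 286y − 1452. Dividing through by 11 gives the monic gcd y**3 + 3y**2 + 26y − 132.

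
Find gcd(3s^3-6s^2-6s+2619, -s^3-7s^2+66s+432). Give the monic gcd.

s+9

Apply the Euclidean algorithm:
  3s^3-6s^2-6s+2619 = (-3)(-s^3-7s^2+66s+432) + (-27s^2+192s+3915)
  -s^3-7s^2+66s+432 = ((1/27)s+127/243)(-27s^2+192s+3915) + (-(14527/81)s-14527/9)
  -27s^2+192s+3915 = ((2187/14527)s-35235/14527)(-(14527/81)s-14527/9) + (0)
Last nonzero remainder: -(14527/81)s-14527/9. Dividing through by -14527/81 gives the monic gcd s+9.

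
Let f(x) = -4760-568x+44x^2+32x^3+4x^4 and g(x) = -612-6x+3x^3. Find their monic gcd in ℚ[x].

Apply the Euclidean algorithm:
  4x^4+32x^3+44x^2-568x-4760 = ((4/3)x+32/3)(3x^3-6x-612) + (52x^2+312x+1768)
  3x^3-6x-612 = ((3/52)x-9/26)(52x^2+312x+1768) + (0)
Last nonzero remainder: 52x^2+312x+1768. Dividing through by 52 gives the monic gcd x^2+6x+34.

34+6x+x^2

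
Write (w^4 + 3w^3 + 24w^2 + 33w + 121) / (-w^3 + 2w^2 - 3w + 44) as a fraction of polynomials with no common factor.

(-w^2 - w - 11)/(w - 4)

Repeated division with remainder:
  w^4 + 3w^3 + 24w^2 + 33w + 121 = (-w - 5)(-w^3 + 2w^2 - 3w + 44) + (31w^2 + 62w + 341)
  -w^3 + 2w^2 - 3w + 44 = (-(1/31)w + 4/31)(31w^2 + 62w + 341) + (0)
Last nonzero remainder: 31w^2 + 62w + 341. Dividing through by 31 gives the monic gcd w^2 + 2w + 11.
Cancel w^2 + 2w + 11 from numerator and denominator to get the reduced form.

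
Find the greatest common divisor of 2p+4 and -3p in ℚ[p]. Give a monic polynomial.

Euclidean algorithm in ℚ[p]:
  2p+4 = (-2/3)(-3p) + (4)
  -3p = (-(3/4)p)(4) + (0)
The last nonzero remainder is the constant 4, so the polynomials are coprime and gcd = 1.

1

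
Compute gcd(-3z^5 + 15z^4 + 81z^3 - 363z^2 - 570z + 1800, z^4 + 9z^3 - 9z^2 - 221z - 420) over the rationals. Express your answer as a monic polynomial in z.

z^3 + 2z^2 - 23z - 60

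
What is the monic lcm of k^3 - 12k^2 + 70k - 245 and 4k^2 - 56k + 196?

Apply the Euclidean algorithm:
  k^3 - 12k^2 + 70k - 245 = ((1/4)k + 1/2)(4k^2 - 56k + 196) + (49k - 343)
  4k^2 - 56k + 196 = ((4/49)k - 4/7)(49k - 343) + (0)
Last nonzero remainder: 49k - 343. Dividing through by 49 gives the monic gcd k - 7.
Then lcm(f, g) = f·g / gcd(f, g); expanding and making the result monic gives the answer.

k^4 - 19k^3 + 154k^2 - 735k + 1715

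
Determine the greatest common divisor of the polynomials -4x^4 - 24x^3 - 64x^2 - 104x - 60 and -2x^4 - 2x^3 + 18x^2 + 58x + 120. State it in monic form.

x^3 + 5x^2 + 11x + 15

By polynomial division,
  -4x^4 - 24x^3 - 64x^2 - 104x - 60 = (2)(-2x^4 - 2x^3 + 18x^2 + 58x + 120) + (-20x^3 - 100x^2 - 220x - 300)
  -2x^4 - 2x^3 + 18x^2 + 58x + 120 = ((1/10)x - 2/5)(-20x^3 - 100x^2 - 220x - 300) + (0)
Last nonzero remainder: -20x^3 - 100x^2 - 220x - 300. Dividing through by -20 gives the monic gcd x^3 + 5x^2 + 11x + 15.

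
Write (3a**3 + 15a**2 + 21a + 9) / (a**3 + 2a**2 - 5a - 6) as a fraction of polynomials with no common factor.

Euclidean algorithm in ℚ[a]:
  3a**3 + 15a**2 + 21a + 9 = (3)(a**3 + 2a**2 - 5a - 6) + (9a**2 + 36a + 27)
  a**3 + 2a**2 - 5a - 6 = ((1/9)a - 2/9)(9a**2 + 36a + 27) + (0)
Last nonzero remainder: 9a**2 + 36a + 27. Dividing through by 9 gives the monic gcd a**2 + 4a + 3.
Cancel a**2 + 4a + 3 from numerator and denominator to get the reduced form.

(3a + 3)/(a - 2)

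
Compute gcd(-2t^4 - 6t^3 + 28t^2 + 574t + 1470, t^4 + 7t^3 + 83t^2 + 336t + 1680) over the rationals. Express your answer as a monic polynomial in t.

t^2 + 7t + 35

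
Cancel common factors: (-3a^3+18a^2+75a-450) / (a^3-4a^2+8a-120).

Euclidean algorithm in ℚ[a]:
  -3a^3+18a^2+75a-450 = (-3)(a^3-4a^2+8a-120) + (6a^2+99a-810)
  a^3-4a^2+8a-120 = ((1/6)a-41/12)(6a^2+99a-810) + ((1925/4)a-5775/2)
  6a^2+99a-810 = ((24/1925)a+108/385)((1925/4)a-5775/2) + (0)
Last nonzero remainder: (1925/4)a-5775/2. Dividing through by 1925/4 gives the monic gcd a-6.
Cancel a-6 from numerator and denominator to get the reduced form.

(-3a^2+75)/(a^2+2a+20)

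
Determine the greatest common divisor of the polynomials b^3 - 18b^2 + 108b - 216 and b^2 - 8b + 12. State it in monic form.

Apply the Euclidean algorithm:
  b^3 - 18b^2 + 108b - 216 = (b - 10)(b^2 - 8b + 12) + (16b - 96)
  b^2 - 8b + 12 = ((1/16)b - 1/8)(16b - 96) + (0)
Last nonzero remainder: 16b - 96. Dividing through by 16 gives the monic gcd b - 6.

b - 6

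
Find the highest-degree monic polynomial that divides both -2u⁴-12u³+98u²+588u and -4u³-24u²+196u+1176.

u³+6u²-49u-294

By polynomial division,
  -2u⁴-12u³+98u²+588u = ((1/2)u)(-4u³-24u²+196u+1176) + (0)
Last nonzero remainder: -4u³-24u²+196u+1176. Dividing through by -4 gives the monic gcd u³+6u²-49u-294.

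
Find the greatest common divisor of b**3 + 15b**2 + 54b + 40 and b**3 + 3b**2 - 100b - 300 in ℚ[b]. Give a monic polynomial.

b + 10

Repeated division with remainder:
  b**3 + 15b**2 + 54b + 40 = (b**3 + 3b**2 - 100b - 300) + (12b**2 + 154b + 340)
  b**3 + 3b**2 - 100b - 300 = ((1/12)b - 59/72)(12b**2 + 154b + 340) + (-(77/36)b - 385/18)
  12b**2 + 154b + 340 = (-(432/77)b - 1224/77)(-(77/36)b - 385/18) + (0)
Last nonzero remainder: -(77/36)b - 385/18. Dividing through by -77/36 gives the monic gcd b + 10.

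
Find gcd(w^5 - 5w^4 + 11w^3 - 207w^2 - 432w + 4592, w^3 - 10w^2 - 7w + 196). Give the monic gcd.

w^2 - 3w - 28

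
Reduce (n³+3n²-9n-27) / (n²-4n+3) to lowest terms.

Euclidean algorithm in ℚ[n]:
  n³+3n²-9n-27 = (n+7)(n²-4n+3) + (16n-48)
  n²-4n+3 = ((1/16)n-1/16)(16n-48) + (0)
Last nonzero remainder: 16n-48. Dividing through by 16 gives the monic gcd n-3.
Cancel n-3 from numerator and denominator to get the reduced form.

(n²+6n+9)/(n-1)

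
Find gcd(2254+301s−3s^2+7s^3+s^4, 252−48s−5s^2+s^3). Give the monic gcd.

7+s

By polynomial division,
  s^4+7s^3−3s^2+301s+2254 = (s+12)(s^3−5s^2−48s+252) + (105s^2+625s−770)
  s^3−5s^2−48s+252 = ((1/105)s−46/441)(105s^2+625s−770) + ((10816/441)s+10816/63)
  105s^2+625s−770 = ((46305/10816)s−24255/5408)((10816/441)s+10816/63) + (0)
Last nonzero remainder: (10816/441)s+10816/63. Dividing through by 10816/441 gives the monic gcd s+7.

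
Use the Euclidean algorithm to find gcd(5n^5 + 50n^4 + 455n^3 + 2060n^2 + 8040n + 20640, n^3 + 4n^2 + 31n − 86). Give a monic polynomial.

n^2 + 6n + 43

Apply the Euclidean algorithm:
  5n^5 + 50n^4 + 455n^3 + 2060n^2 + 8040n + 20640 = (5n^2 + 30n + 180)(n^3 + 4n^2 + 31n − 86) + (840n^2 + 5040n + 36120)
  n^3 + 4n^2 + 31n − 86 = ((1/840)n − 1/420)(840n^2 + 5040n + 36120) + (0)
Last nonzero remainder: 840n^2 + 5040n + 36120. Dividing through by 840 gives the monic gcd n^2 + 6n + 43.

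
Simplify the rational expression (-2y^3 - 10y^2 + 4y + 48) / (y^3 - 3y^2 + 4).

(-2y^2 - 14y - 24)/(y^2 - y - 2)

Repeated division with remainder:
  -2y^3 - 10y^2 + 4y + 48 = (-2)(y^3 - 3y^2 + 4) + (-16y^2 + 4y + 56)
  y^3 - 3y^2 + 4 = (-(1/16)y + 11/64)(-16y^2 + 4y + 56) + ((45/16)y - 45/8)
  -16y^2 + 4y + 56 = (-(256/45)y - 448/45)((45/16)y - 45/8) + (0)
Last nonzero remainder: (45/16)y - 45/8. Dividing through by 45/16 gives the monic gcd y - 2.
Cancel y - 2 from numerator and denominator to get the reduced form.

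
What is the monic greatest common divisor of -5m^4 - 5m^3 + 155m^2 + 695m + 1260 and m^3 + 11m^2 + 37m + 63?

By polynomial division,
  -5m^4 - 5m^3 + 155m^2 + 695m + 1260 = (-5m + 50)(m^3 + 11m^2 + 37m + 63) + (-210m^2 - 840m - 1890)
  m^3 + 11m^2 + 37m + 63 = (-(1/210)m - 1/30)(-210m^2 - 840m - 1890) + (0)
Last nonzero remainder: -210m^2 - 840m - 1890. Dividing through by -210 gives the monic gcd m^2 + 4m + 9.

m^2 + 4m + 9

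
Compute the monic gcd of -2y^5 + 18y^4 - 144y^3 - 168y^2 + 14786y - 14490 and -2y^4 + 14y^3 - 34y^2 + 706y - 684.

Apply the Euclidean algorithm:
  -2y^5 + 18y^4 - 144y^3 - 168y^2 + 14786y - 14490 = (y - 2)(-2y^4 + 14y^3 - 34y^2 + 706y - 684) + (-82y^3 - 942y^2 + 16882y - 15858)
  -2y^4 + 14y^3 - 34y^2 + 706y - 684 = ((1/41)y - 758/1681)(-82y^3 - 942y^2 + 16882y - 15858) + (-(1463352/1681)y^2 + (14633520/1681)y - 13170168/1681)
  -82y^3 - 942y^2 + 16882y - 15858 = ((68921/731676)y + 1480961/731676)(-(1463352/1681)y^2 + (14633520/1681)y - 13170168/1681) + (0)
Last nonzero remainder: -(1463352/1681)y^2 + (14633520/1681)y - 13170168/1681. Dividing through by -1463352/1681 gives the monic gcd y^2 - 10y + 9.

y^2 - 10y + 9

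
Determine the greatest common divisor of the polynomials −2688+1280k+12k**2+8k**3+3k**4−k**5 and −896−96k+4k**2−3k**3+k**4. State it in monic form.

By polynomial division,
  −k**5+3k**4+8k**3+12k**2+1280k−2688 = (−k)(k**4−3k**3+4k**2−96k−896) + (12k**3−84k**2+384k−2688)
  k**4−3k**3+4k**2−96k−896 = ((1/12)k+1/3)(12k**3−84k**2+384k−2688) + (0)
Last nonzero remainder: 12k**3−84k**2+384k−2688. Dividing through by 12 gives the monic gcd k**3−7k**2+32k−224.

−224+32k−7k**2+k**3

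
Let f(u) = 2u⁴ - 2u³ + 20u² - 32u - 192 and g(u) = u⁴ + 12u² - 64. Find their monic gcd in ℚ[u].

u³ + 2u² + 16u + 32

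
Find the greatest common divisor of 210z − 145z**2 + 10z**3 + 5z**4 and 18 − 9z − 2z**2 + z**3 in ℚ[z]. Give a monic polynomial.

6 − 5z + z**2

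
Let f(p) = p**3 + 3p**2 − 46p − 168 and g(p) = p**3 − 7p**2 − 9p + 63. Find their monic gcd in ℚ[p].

Euclidean algorithm in ℚ[p]:
  p**3 + 3p**2 − 46p − 168 = (p**3 − 7p**2 − 9p + 63) + (10p**2 − 37p − 231)
  p**3 − 7p**2 − 9p + 63 = ((1/10)p − 33/100)(10p**2 − 37p − 231) + ((189/100)p − 1323/100)
  10p**2 − 37p − 231 = ((1000/189)p + 1100/63)((189/100)p − 1323/100) + (0)
Last nonzero remainder: (189/100)p − 1323/100. Dividing through by 189/100 gives the monic gcd p − 7.

p − 7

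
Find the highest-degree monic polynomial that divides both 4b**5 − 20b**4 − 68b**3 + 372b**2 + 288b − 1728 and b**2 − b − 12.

Euclidean algorithm in ℚ[b]:
  4b**5 − 20b**4 − 68b**3 + 372b**2 + 288b − 1728 = (4b**3 − 16b**2 − 36b + 144)(b**2 − b − 12) + (0)
The last nonzero remainder b**2 − b − 12 is already monic.

b**2 − b − 12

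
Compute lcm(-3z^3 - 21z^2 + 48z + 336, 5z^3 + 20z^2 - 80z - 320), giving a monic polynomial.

Repeated division with remainder:
  -3z^3 - 21z^2 + 48z + 336 = (-3/5)(5z^3 + 20z^2 - 80z - 320) + (-9z^2 + 144)
  5z^3 + 20z^2 - 80z - 320 = (-(5/9)z - 20/9)(-9z^2 + 144) + (0)
Last nonzero remainder: -9z^2 + 144. Dividing through by -9 gives the monic gcd z^2 - 16.
Then lcm(f, g) = f·g / gcd(f, g); expanding and making the result monic gives the answer.

z^4 + 11z^3 + 12z^2 - 176z - 448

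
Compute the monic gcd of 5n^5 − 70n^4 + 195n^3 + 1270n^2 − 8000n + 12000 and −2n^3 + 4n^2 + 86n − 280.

n^2 − 9n + 20

Apply the Euclidean algorithm:
  5n^5 − 70n^4 + 195n^3 + 1270n^2 − 8000n + 12000 = (−(5/2)n^2 + 30n − 145)(−2n^3 + 4n^2 + 86n − 280) + (−1430n^2 + 12870n − 28600)
  −2n^3 + 4n^2 + 86n − 280 = ((1/715)n + 7/715)(−1430n^2 + 12870n − 28600) + (0)
Last nonzero remainder: −1430n^2 + 12870n − 28600. Dividing through by −1430 gives the monic gcd n^2 − 9n + 20.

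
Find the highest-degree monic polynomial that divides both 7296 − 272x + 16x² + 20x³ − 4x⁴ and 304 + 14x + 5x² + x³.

38 − 3x + x²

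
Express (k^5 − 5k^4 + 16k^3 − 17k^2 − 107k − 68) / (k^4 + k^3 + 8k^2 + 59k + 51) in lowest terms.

Apply the Euclidean algorithm:
  k^5 − 5k^4 + 16k^3 − 17k^2 − 107k − 68 = (k − 6)(k^4 + k^3 + 8k^2 + 59k + 51) + (14k^3 − 28k^2 + 196k + 238)
  k^4 + k^3 + 8k^2 + 59k + 51 = ((1/14)k + 3/14)(14k^3 − 28k^2 + 196k + 238) + (0)
Last nonzero remainder: 14k^3 − 28k^2 + 196k + 238. Dividing through by 14 gives the monic gcd k^3 − 2k^2 + 14k + 17.
Cancel k^3 − 2k^2 + 14k + 17 from numerator and denominator to get the reduced form.

(k^2 − 3k − 4)/(k + 3)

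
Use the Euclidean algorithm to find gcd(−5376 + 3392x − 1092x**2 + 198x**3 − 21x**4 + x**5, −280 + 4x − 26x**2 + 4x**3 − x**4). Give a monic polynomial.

Repeated division with remainder:
  x**5 − 21x**4 + 198x**3 − 1092x**2 + 3392x − 5376 = (−x + 17)(−x**4 + 4x**3 − 26x**2 + 4x − 280) + (104x**3 − 646x**2 + 3044x − 616)
  −x**4 + 4x**3 − 26x**2 + 4x − 280 = (−(1/104)x − 115/5408)(104x**3 − 646x**2 + 3044x − 616) + (−(28305/2704)x**2 + (84915/1352)x − 198135/676)
  104x**3 − 646x**2 + 3044x − 616 = (−(281216/28305)x + 59488/28305)(−(28305/2704)x**2 + (84915/1352)x − 198135/676) + (0)
Last nonzero remainder: −(28305/2704)x**2 + (84915/1352)x − 198135/676. Dividing through by −28305/2704 gives the monic gcd x**2 − 6x + 28.

28 − 6x + x**2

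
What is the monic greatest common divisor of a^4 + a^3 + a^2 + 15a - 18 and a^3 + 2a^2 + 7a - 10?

By polynomial division,
  a^4 + a^3 + a^2 + 15a - 18 = (a - 1)(a^3 + 2a^2 + 7a - 10) + (-4a^2 + 32a - 28)
  a^3 + 2a^2 + 7a - 10 = (-(1/4)a - 5/2)(-4a^2 + 32a - 28) + (80a - 80)
  -4a^2 + 32a - 28 = (-(1/20)a + 7/20)(80a - 80) + (0)
Last nonzero remainder: 80a - 80. Dividing through by 80 gives the monic gcd a - 1.

a - 1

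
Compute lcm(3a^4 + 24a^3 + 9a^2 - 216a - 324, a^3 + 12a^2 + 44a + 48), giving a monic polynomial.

a^5 + 12a^4 + 35a^3 - 60a^2 - 396a - 432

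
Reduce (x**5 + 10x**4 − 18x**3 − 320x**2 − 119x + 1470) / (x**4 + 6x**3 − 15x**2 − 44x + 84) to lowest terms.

(x**2 + 2x − 35)/(x − 2)

By polynomial division,
  x**5 + 10x**4 − 18x**3 − 320x**2 − 119x + 1470 = (x + 4)(x**4 + 6x**3 − 15x**2 − 44x + 84) + (−27x**3 − 216x**2 − 27x + 1134)
  x**4 + 6x**3 − 15x**2 − 44x + 84 = (−(1/27)x + 2/27)(−27x**3 − 216x**2 − 27x + 1134) + (0)
Last nonzero remainder: −27x**3 − 216x**2 − 27x + 1134. Dividing through by −27 gives the monic gcd x**3 + 8x**2 + x − 42.
Cancel x**3 + 8x**2 + x − 42 from numerator and denominator to get the reduced form.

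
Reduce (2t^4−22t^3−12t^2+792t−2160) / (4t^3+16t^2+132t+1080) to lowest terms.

(t^3−17t^2+96t−180)/(2t^2−4t+90)

By polynomial division,
  2t^4−22t^3−12t^2+792t−2160 = ((1/2)t−15/2)(4t^3+16t^2+132t+1080) + (42t^2+1242t+5940)
  4t^3+16t^2+132t+1080 = ((2/21)t−358/147)(42t^2+1242t+5940) + ((126960/49)t+761760/49)
  42t^2+1242t+5940 = ((343/21160)t+1617/4232)((126960/49)t+761760/49) + (0)
Last nonzero remainder: (126960/49)t+761760/49. Dividing through by 126960/49 gives the monic gcd t+6.
Cancel t+6 from numerator and denominator to get the reduced form.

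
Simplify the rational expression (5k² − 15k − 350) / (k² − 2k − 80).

(5k + 35)/(k + 8)

Euclidean algorithm in ℚ[k]:
  5k² − 15k − 350 = (5)(k² − 2k − 80) + (−5k + 50)
  k² − 2k − 80 = (−(1/5)k − 8/5)(−5k + 50) + (0)
Last nonzero remainder: −5k + 50. Dividing through by −5 gives the monic gcd k − 10.
Cancel k − 10 from numerator and denominator to get the reduced form.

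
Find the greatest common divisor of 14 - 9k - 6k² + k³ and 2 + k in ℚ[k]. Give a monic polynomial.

2 + k

By polynomial division,
  k³ - 6k² - 9k + 14 = (k² - 8k + 7)(k + 2) + (0)
The last nonzero remainder k + 2 is already monic.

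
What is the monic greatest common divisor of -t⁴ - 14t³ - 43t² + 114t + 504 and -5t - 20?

t + 4

By polynomial division,
  -t⁴ - 14t³ - 43t² + 114t + 504 = ((1/5)t³ + 2t² + (3/5)t - 126/5)(-5t - 20) + (0)
Last nonzero remainder: -5t - 20. Dividing through by -5 gives the monic gcd t + 4.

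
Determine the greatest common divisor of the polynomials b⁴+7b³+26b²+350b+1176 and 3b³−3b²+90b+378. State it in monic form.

b²−4b+42

By polynomial division,
  b⁴+7b³+26b²+350b+1176 = ((1/3)b+8/3)(3b³−3b²+90b+378) + (4b²−16b+168)
  3b³−3b²+90b+378 = ((3/4)b+9/4)(4b²−16b+168) + (0)
Last nonzero remainder: 4b²−16b+168. Dividing through by 4 gives the monic gcd b²−4b+42.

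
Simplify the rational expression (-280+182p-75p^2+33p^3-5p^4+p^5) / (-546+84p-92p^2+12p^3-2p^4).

By polynomial division,
  p^5-5p^4+33p^3-75p^2+182p-280 = (-(1/2)p-1/2)(-2p^4+12p^3-92p^2+84p-546) + (-7p^3-79p^2-49p-553)
  -2p^4+12p^3-92p^2+84p-546 = ((2/7)p-242/49)(-7p^3-79p^2-49p-553) + (-(22940/49)p^2-22940/7)
  -7p^3-79p^2-49p-553 = ((343/22940)p+3871/22940)(-(22940/49)p^2-22940/7) + (0)
Last nonzero remainder: -(22940/49)p^2-22940/7. Dividing through by -22940/49 gives the monic gcd p^2+7.
Cancel p^2+7 from numerator and denominator to get the reduced form.

(40-26p+5p^2-p^3)/(78-12p+2p^2)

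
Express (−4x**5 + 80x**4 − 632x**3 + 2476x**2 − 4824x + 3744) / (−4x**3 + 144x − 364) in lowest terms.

(x**3 − 13x**2 + 54x − 72)/(x + 7)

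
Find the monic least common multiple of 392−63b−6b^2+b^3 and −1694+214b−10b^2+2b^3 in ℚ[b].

Apply the Euclidean algorithm:
  b^3−6b^2−63b+392 = (1/2)(2b^3−10b^2+214b−1694) + (−b^2−170b+1239)
  2b^3−10b^2+214b−1694 = (−2b+350)(−b^2−170b+1239) + (62192b−435344)
  −b^2−170b+1239 = (−(1/62192)b−177/62192)(62192b−435344) + (0)
Last nonzero remainder: 62192b−435344. Dividing through by 62192 gives the monic gcd b−7.
Then lcm(f, g) = f·g / gcd(f, g); expanding and making the result monic gives the answer.

47432−6839b−460b^2+46b^3−4b^4+b^5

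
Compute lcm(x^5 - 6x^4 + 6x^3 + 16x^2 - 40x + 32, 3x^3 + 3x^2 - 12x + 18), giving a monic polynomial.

By polynomial division,
  x^5 - 6x^4 + 6x^3 + 16x^2 - 40x + 32 = ((1/3)x^2 - (7/3)x + 17/3)(3x^3 + 3x^2 - 12x + 18) + (-35x^2 + 70x - 70)
  3x^3 + 3x^2 - 12x + 18 = (-(3/35)x - 9/35)(-35x^2 + 70x - 70) + (0)
Last nonzero remainder: -35x^2 + 70x - 70. Dividing through by -35 gives the monic gcd x^2 - 2x + 2.
Then lcm(f, g) = f·g / gcd(f, g); expanding and making the result monic gives the answer.

x^6 - 3x^5 - 12x^4 + 34x^3 + 8x^2 - 88x + 96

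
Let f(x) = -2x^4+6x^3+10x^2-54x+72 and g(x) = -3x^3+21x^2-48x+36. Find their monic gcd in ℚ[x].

Euclidean algorithm in ℚ[x]:
  -2x^4+6x^3+10x^2-54x+72 = ((2/3)x+8/3)(-3x^3+21x^2-48x+36) + (-14x^2+50x-24)
  -3x^3+21x^2-48x+36 = ((3/14)x-36/49)(-14x^2+50x-24) + (-(300/49)x+900/49)
  -14x^2+50x-24 = ((343/150)x-98/75)(-(300/49)x+900/49) + (0)
Last nonzero remainder: -(300/49)x+900/49. Dividing through by -300/49 gives the monic gcd x-3.

x-3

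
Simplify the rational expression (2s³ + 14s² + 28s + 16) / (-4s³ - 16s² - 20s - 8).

Apply the Euclidean algorithm:
  2s³ + 14s² + 28s + 16 = (-1/2)(-4s³ - 16s² - 20s - 8) + (6s² + 18s + 12)
  -4s³ - 16s² - 20s - 8 = (-(2/3)s - 2/3)(6s² + 18s + 12) + (0)
Last nonzero remainder: 6s² + 18s + 12. Dividing through by 6 gives the monic gcd s² + 3s + 2.
Cancel s² + 3s + 2 from numerator and denominator to get the reduced form.

(-s - 4)/(2s + 2)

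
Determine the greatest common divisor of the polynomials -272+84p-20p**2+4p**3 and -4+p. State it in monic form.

-4+p

Apply the Euclidean algorithm:
  4p**3-20p**2+84p-272 = (4p**2-4p+68)(p-4) + (0)
The last nonzero remainder p-4 is already monic.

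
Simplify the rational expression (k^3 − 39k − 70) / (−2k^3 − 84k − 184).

(−k^2 + 2k + 35)/(2k^2 − 4k + 92)

By polynomial division,
  k^3 − 39k − 70 = (−1/2)(−2k^3 − 84k − 184) + (−81k − 162)
  −2k^3 − 84k − 184 = ((2/81)k^2 − (4/81)k + 92/81)(−81k − 162) + (0)
Last nonzero remainder: −81k − 162. Dividing through by −81 gives the monic gcd k + 2.
Cancel k + 2 from numerator and denominator to get the reduced form.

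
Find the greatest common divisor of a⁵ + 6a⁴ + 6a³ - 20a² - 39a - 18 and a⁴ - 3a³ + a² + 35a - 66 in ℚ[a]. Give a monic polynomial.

a² + a - 6

Euclidean algorithm in ℚ[a]:
  a⁵ + 6a⁴ + 6a³ - 20a² - 39a - 18 = (a + 9)(a⁴ - 3a³ + a² + 35a - 66) + (32a³ - 64a² - 288a + 576)
  a⁴ - 3a³ + a² + 35a - 66 = ((1/32)a - 1/32)(32a³ - 64a² - 288a + 576) + (8a² + 8a - 48)
  32a³ - 64a² - 288a + 576 = (4a - 12)(8a² + 8a - 48) + (0)
Last nonzero remainder: 8a² + 8a - 48. Dividing through by 8 gives the monic gcd a² + a - 6.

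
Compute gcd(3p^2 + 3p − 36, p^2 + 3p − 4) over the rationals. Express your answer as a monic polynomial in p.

p + 4

Euclidean algorithm in ℚ[p]:
  3p^2 + 3p − 36 = (3)(p^2 + 3p − 4) + (−6p − 24)
  p^2 + 3p − 4 = (−(1/6)p + 1/6)(−6p − 24) + (0)
Last nonzero remainder: −6p − 24. Dividing through by −6 gives the monic gcd p + 4.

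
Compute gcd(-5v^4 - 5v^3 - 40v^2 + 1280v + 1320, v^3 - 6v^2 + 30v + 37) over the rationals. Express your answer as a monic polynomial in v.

Apply the Euclidean algorithm:
  -5v^4 - 5v^3 - 40v^2 + 1280v + 1320 = (-5v - 35)(v^3 - 6v^2 + 30v + 37) + (-100v^2 + 2515v + 2615)
  v^3 - 6v^2 + 30v + 37 = (-(1/100)v - 383/2000)(-100v^2 + 2515v + 2615) + ((215109/400)v + 215109/400)
  -100v^2 + 2515v + 2615 = (-(40000/215109)v + 1046000/215109)((215109/400)v + 215109/400) + (0)
Last nonzero remainder: (215109/400)v + 215109/400. Dividing through by 215109/400 gives the monic gcd v + 1.

v + 1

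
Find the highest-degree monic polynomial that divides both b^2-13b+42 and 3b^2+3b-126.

b-6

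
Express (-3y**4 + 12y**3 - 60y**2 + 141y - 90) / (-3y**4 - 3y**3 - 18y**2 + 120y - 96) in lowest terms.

Euclidean algorithm in ℚ[y]:
  -3y**4 + 12y**3 - 60y**2 + 141y - 90 = (-3y**4 - 3y**3 - 18y**2 + 120y - 96) + (15y**3 - 42y**2 + 21y + 6)
  -3y**4 - 3y**3 - 18y**2 + 120y - 96 = (-(1/5)y - 19/25)(15y**3 - 42y**2 + 21y + 6) + (-(1143/25)y**2 + (3429/25)y - 2286/25)
  15y**3 - 42y**2 + 21y + 6 = (-(125/381)y - 25/381)(-(1143/25)y**2 + (3429/25)y - 2286/25) + (0)
Last nonzero remainder: -(1143/25)y**2 + (3429/25)y - 2286/25. Dividing through by -1143/25 gives the monic gcd y**2 - 3y + 2.
Cancel y**2 - 3y + 2 from numerator and denominator to get the reduced form.

(y**2 - y + 15)/(y**2 + 4y + 16)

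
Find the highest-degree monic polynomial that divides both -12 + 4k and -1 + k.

1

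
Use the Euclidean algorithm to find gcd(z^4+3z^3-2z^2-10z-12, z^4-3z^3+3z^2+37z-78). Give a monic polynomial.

z^2+z-6

Apply the Euclidean algorithm:
  z^4+3z^3-2z^2-10z-12 = (z^4-3z^3+3z^2+37z-78) + (6z^3-5z^2-47z+66)
  z^4-3z^3+3z^2+37z-78 = ((1/6)z-13/36)(6z^3-5z^2-47z+66) + ((325/36)z^2+(325/36)z-325/6)
  6z^3-5z^2-47z+66 = ((216/325)z-396/325)((325/36)z^2+(325/36)z-325/6) + (0)
Last nonzero remainder: (325/36)z^2+(325/36)z-325/6. Dividing through by 325/36 gives the monic gcd z^2+z-6.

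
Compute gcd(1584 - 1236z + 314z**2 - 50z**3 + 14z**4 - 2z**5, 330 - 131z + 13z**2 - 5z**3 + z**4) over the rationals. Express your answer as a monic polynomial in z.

-66 + 13z + z**3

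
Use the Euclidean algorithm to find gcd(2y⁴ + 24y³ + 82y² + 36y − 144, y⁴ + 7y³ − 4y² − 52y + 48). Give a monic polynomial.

y³ + 9y² + 14y − 24

Euclidean algorithm in ℚ[y]:
  2y⁴ + 24y³ + 82y² + 36y − 144 = (2)(y⁴ + 7y³ − 4y² − 52y + 48) + (10y³ + 90y² + 140y − 240)
  y⁴ + 7y³ − 4y² − 52y + 48 = ((1/10)y − 1/5)(10y³ + 90y² + 140y − 240) + (0)
Last nonzero remainder: 10y³ + 90y² + 140y − 240. Dividing through by 10 gives the monic gcd y³ + 9y² + 14y − 24.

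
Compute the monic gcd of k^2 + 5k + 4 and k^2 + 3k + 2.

By polynomial division,
  k^2 + 5k + 4 = (k^2 + 3k + 2) + (2k + 2)
  k^2 + 3k + 2 = ((1/2)k + 1)(2k + 2) + (0)
Last nonzero remainder: 2k + 2. Dividing through by 2 gives the monic gcd k + 1.

k + 1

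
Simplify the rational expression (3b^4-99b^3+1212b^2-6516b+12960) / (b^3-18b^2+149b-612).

By polynomial division,
  3b^4-99b^3+1212b^2-6516b+12960 = (3b-45)(b^3-18b^2+149b-612) + (-45b^2+2025b-14580)
  b^3-18b^2+149b-612 = (-(1/45)b-3/5)(-45b^2+2025b-14580) + (1040b-9360)
  -45b^2+2025b-14580 = (-(9/208)b+81/52)(1040b-9360) + (0)
Last nonzero remainder: 1040b-9360. Dividing through by 1040 gives the monic gcd b-9.
Cancel b-9 from numerator and denominator to get the reduced form.

(3b^3-72b^2+564b-1440)/(b^2-9b+68)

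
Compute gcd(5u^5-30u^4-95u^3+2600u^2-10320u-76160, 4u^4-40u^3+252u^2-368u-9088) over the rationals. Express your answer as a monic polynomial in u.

Repeated division with remainder:
  5u^5-30u^4-95u^3+2600u^2-10320u-76160 = ((5/4)u+5)(4u^4-40u^3+252u^2-368u-9088) + (-210u^3+1800u^2+2880u-30720)
  4u^4-40u^3+252u^2-368u-9088 = (-(2/105)u+4/147)(-210u^3+1800u^2+2880u-30720) + ((12636/49)u^2-(50544/49)u-404352/49)
  -210u^3+1800u^2+2880u-30720 = (-(1715/2106)u+3920/1053)((12636/49)u^2-(50544/49)u-404352/49) + (0)
Last nonzero remainder: (12636/49)u^2-(50544/49)u-404352/49. Dividing through by 12636/49 gives the monic gcd u^2-4u-32.

u^2-4u-32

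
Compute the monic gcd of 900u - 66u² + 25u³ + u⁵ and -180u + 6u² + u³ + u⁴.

36u + 6u² + u³

By polynomial division,
  u⁵ + 25u³ - 66u² + 900u = (u - 1)(u⁴ + u³ + 6u² - 180u) + (20u³ + 120u² + 720u)
  u⁴ + u³ + 6u² - 180u = ((1/20)u - 1/4)(20u³ + 120u² + 720u) + (0)
Last nonzero remainder: 20u³ + 120u² + 720u. Dividing through by 20 gives the monic gcd u³ + 6u² + 36u.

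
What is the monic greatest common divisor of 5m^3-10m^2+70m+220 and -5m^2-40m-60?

m+2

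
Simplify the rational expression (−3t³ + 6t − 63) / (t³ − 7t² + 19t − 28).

Repeated division with remainder:
  −3t³ + 6t − 63 = (−3)(t³ − 7t² + 19t − 28) + (−21t² + 63t − 147)
  t³ − 7t² + 19t − 28 = (−(1/21)t + 4/21)(−21t² + 63t − 147) + (0)
Last nonzero remainder: −21t² + 63t − 147. Dividing through by −21 gives the monic gcd t² − 3t + 7.
Cancel t² − 3t + 7 from numerator and denominator to get the reduced form.

(−3t − 9)/(t − 4)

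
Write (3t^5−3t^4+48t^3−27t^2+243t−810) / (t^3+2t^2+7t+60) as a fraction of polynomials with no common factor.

Apply the Euclidean algorithm:
  3t^5−3t^4+48t^3−27t^2+243t−810 = (3t^2−9t+45)(t^3+2t^2+7t+60) + (−234t^2+468t−3510)
  t^3+2t^2+7t+60 = (−(1/234)t−2/117)(−234t^2+468t−3510) + (0)
Last nonzero remainder: −234t^2+468t−3510. Dividing through by −234 gives the monic gcd t^2−2t+15.
Cancel t^2−2t+15 from numerator and denominator to get the reduced form.

(3t^3+3t^2+9t−54)/(t+4)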